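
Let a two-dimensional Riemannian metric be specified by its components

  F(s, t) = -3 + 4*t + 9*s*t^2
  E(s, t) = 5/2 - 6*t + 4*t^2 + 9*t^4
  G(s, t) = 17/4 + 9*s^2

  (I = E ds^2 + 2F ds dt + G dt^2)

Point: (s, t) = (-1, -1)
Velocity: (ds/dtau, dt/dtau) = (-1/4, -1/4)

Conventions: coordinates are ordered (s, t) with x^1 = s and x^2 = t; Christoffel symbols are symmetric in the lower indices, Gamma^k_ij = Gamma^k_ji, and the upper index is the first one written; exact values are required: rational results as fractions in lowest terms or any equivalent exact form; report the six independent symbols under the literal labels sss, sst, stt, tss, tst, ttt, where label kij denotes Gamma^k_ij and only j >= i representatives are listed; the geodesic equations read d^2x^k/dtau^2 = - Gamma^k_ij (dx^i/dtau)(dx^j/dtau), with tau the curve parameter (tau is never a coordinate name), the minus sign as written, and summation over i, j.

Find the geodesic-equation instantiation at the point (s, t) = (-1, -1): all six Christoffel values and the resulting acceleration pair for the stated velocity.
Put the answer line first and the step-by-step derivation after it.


Answer: Gamma_sss = 4352/231, Gamma_sst = -3802/231, Gamma_stt = 3286/231, Gamma_tss = 5848/231, Gamma_tst = -4748/231, Gamma_ttt = 3968/231; accelerations (d^2s/dtau^2, d^2t/dtau^2) = (-17/1848, -20/231)

E = 43/2, F = -16, G = 53/4 at the point
E_s = 0, E_t = -50, F_s = 9, F_t = 22, G_s = -18, G_t = 0
EG - F^2 = 231/8;  g^inv = (8/231) * [[53/4, 16], [16, 43/2]]
first-kind symbols [ij,l] = (1/2)(d_i g_jl + d_j g_il - d_l g_ij): [ss,s] = E_s/2 = 0, [ss,t] = F_s - E_t/2 = 34, [st,s] = E_t/2 = -25, [st,t] = G_s/2 = -9, [tt,s] = F_t - G_s/2 = 31, [tt,t] = G_t/2 = 0
Gamma^s_ij = (G*[ij,s] - F*[ij,t])/(EG - F^2), Gamma^t_ij = (E*[ij,t] - F*[ij,s])/(EG - F^2)
Gamma_sss = 4352/231, Gamma_sst = -3802/231, Gamma_stt = 3286/231, Gamma_tss = 5848/231, Gamma_tst = -4748/231, Gamma_ttt = 3968/231
d^2s/dtau^2 = -(Gamma_sss*(-1/4)^2 + 2*Gamma_sst*(-1/4)*(-1/4) + Gamma_stt*(-1/4)^2) = -17/1848
d^2t/dtau^2 = -(Gamma_tss*(-1/4)^2 + 2*Gamma_tst*(-1/4)*(-1/4) + Gamma_ttt*(-1/4)^2) = -20/231


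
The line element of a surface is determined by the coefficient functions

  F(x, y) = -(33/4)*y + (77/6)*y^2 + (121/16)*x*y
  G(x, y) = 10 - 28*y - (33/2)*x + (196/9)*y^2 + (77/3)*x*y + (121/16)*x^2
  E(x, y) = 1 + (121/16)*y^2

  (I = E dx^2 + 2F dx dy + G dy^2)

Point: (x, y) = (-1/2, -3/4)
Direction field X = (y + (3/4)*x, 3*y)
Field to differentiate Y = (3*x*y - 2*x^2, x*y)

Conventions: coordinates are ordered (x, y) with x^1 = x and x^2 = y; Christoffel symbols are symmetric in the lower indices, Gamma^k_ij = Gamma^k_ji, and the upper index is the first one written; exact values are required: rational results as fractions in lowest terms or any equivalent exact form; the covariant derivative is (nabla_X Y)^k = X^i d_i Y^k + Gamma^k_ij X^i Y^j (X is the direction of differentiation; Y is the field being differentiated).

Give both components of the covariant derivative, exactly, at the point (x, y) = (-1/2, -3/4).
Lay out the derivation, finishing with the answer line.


E = 1345/256, F = 2079/128, G = 4033/64 at the point
E_x = 0, E_y = -363/32, F_x = -363/64, F_y = -1001/32, G_x = -693/16, G_y = -147/2
EG - F^2 = 17221/256;  g^inv = (256/17221) * [[4033/64, -2079/128], [-2079/128, 1345/256]]
first-kind symbols [ij,l] = (1/2)(d_i g_jl + d_j g_il - d_l g_ij): [xx,x] = E_x/2 = 0, [xx,y] = F_x - E_y/2 = 0, [xy,x] = E_y/2 = -363/64, [xy,y] = G_x/2 = -693/32, [yy,x] = F_y - G_x/2 = -77/8, [yy,y] = G_y/2 = -147/4
Gamma^x_ij = (G*[ij,x] - F*[ij,y])/(EG - F^2), Gamma^y_ij = (E*[ij,y] - F*[ij,x])/(EG - F^2)
Gamma_xxx = 0, Gamma_xxy = -1452/17221, Gamma_xyy = -2464/17221, Gamma_yxx = 0, Gamma_yxy = -5544/17221, Gamma_yyy = -9408/17221
X = (-9/8, -9/4), Y = (5/8, 3/8) at the point

Answer: (nabla_X Y)^x = 127431/32416, (nabla_X Y)^y = 97839/32416


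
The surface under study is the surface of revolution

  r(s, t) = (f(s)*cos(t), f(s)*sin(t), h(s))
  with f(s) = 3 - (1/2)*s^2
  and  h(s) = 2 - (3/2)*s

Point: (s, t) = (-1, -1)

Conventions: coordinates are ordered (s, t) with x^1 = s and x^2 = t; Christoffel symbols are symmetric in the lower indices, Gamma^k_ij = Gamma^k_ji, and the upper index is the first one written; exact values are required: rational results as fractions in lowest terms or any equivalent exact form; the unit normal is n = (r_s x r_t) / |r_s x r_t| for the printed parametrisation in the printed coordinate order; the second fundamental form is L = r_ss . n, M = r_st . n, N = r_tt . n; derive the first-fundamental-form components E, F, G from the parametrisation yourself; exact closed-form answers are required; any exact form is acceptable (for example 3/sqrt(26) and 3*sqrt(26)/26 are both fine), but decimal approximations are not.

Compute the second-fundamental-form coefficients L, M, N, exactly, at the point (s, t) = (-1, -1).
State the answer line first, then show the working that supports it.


Answer: L = -3*sqrt(13)/13, M = 0, N = -15*sqrt(13)/26

f = 5/2, f' = 1, f'' = -1, h' = -3/2, h'' = 0
E = 13/4, F = 0, G = 25/4; answer radicand W^2 = 13/4
unnormalised second-form numerators: l = -3/2, m = 0, n = -15/4; L = l/sqrt(13/4), and similarly M = m/sqrt(W^2), N = n/sqrt(W^2)


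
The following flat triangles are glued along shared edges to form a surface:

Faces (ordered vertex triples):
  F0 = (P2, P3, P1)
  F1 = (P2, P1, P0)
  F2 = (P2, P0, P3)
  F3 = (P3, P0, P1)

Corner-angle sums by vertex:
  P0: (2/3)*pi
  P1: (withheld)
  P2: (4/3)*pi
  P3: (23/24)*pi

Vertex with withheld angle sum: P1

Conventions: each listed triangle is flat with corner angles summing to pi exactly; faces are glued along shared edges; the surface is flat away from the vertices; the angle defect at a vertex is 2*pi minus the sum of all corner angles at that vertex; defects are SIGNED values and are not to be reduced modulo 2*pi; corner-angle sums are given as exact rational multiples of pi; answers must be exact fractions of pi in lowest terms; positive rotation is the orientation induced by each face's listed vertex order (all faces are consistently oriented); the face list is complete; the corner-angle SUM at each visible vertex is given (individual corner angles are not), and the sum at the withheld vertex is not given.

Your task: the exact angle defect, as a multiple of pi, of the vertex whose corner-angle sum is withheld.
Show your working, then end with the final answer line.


V = 4, E = 6, F = 4; chi = V - E + F = 2
Gauss-Bonnet: total defect = 2*pi*chi = 4*pi; visible defects sum to (73/24)*pi

Answer: defect(P1) = (23/24)*pi


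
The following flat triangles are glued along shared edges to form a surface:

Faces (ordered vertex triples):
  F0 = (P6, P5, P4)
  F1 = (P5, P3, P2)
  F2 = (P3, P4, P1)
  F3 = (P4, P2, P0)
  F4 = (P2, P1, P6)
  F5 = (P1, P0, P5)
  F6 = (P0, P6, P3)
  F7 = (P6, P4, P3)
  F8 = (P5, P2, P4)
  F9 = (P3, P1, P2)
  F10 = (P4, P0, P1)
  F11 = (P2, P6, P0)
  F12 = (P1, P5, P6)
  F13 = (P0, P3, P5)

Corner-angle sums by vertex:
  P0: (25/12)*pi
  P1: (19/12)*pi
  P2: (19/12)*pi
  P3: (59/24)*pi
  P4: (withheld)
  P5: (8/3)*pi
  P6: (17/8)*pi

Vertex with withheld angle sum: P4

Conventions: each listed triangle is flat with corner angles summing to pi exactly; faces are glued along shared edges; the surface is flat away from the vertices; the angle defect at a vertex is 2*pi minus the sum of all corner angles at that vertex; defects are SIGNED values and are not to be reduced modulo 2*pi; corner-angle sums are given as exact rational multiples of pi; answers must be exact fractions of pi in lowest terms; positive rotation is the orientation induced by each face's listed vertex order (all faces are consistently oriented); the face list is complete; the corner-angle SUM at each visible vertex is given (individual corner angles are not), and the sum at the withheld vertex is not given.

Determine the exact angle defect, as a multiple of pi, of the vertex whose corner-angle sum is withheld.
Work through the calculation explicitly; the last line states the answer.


V = 7, E = 21, F = 14; chi = V - E + F = 0
Gauss-Bonnet: total defect = 2*pi*chi = 0; visible defects sum to -pi/2

Answer: defect(P4) = pi/2


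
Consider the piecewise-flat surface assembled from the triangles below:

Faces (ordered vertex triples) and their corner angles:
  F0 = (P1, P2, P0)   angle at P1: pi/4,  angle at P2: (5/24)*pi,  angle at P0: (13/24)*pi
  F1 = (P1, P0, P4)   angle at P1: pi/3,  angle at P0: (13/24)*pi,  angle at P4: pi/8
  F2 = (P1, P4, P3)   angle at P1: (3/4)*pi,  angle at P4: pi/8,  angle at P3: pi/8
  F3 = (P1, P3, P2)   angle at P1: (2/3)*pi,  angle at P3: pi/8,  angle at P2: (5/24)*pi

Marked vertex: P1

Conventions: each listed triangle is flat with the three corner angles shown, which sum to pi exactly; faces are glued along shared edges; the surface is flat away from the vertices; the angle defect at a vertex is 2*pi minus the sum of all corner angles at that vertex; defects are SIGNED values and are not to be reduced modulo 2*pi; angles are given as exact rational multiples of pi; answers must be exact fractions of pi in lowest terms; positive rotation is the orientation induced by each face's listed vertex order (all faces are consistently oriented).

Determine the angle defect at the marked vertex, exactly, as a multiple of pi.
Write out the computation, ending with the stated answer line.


Sum of corner angles at P1: 2*pi
defect = 2*pi - 2*pi

Answer: defect(P1) = 0


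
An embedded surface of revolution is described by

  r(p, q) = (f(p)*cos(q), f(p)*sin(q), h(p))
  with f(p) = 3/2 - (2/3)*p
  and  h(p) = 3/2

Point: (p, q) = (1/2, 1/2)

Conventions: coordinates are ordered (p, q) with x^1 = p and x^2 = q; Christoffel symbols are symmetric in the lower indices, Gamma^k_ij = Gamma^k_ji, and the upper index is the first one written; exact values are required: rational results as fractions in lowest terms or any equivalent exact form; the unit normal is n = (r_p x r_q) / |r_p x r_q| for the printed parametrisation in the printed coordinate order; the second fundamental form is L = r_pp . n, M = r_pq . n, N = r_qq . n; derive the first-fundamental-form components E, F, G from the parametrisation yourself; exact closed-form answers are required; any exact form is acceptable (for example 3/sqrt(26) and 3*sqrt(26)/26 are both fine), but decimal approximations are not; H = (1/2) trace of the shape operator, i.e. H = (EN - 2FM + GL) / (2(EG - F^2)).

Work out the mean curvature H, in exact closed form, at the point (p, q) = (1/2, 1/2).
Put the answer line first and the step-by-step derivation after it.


Answer: H = 0

f = 7/6, f' = -2/3, f'' = 0, h' = 0, h'' = 0
E = 4/9, F = 0, G = 49/36; answer radicand W^2 = 4/9
unnormalised second-form numerators: l = 0, m = 0, n = 0; L = l/sqrt(4/9), and similarly M = m/sqrt(W^2), N = n/sqrt(W^2)
H = (E*n - 2*F*m + G*l) / (2*(EG - F^2)*sqrt(W^2)); E*n - 2*F*m + G*l = 0, EG - F^2 = 49/81, so H = (0)/sqrt(4/9)


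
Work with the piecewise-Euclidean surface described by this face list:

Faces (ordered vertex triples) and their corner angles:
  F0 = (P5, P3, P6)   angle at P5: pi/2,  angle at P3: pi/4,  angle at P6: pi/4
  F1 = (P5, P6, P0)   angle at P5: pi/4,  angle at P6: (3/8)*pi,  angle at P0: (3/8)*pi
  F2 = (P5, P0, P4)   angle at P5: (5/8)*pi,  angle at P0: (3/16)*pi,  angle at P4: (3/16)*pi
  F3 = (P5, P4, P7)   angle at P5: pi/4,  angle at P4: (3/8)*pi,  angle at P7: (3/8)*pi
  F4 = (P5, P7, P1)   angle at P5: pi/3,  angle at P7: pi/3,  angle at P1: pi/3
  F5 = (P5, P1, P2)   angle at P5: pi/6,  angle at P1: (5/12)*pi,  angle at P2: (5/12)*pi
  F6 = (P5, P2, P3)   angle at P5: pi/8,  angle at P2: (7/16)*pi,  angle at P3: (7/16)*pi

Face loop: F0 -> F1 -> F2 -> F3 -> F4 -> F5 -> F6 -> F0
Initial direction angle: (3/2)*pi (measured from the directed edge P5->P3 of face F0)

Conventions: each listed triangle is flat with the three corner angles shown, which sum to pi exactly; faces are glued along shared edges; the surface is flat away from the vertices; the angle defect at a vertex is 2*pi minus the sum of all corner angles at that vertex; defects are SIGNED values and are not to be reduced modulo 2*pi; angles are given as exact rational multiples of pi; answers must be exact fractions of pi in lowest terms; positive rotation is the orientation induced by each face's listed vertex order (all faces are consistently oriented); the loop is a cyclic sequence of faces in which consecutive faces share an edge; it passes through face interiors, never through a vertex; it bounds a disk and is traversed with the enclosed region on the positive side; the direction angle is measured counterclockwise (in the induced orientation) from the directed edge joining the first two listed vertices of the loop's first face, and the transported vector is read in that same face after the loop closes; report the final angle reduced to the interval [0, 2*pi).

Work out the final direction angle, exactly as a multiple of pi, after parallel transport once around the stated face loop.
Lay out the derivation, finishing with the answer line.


enclosed vertex P5: corner angles sum to (9/4)*pi, defect = 2*pi - (9/4)*pi = -pi/4
summing the enclosed defects onto the initial angle, mod 2*pi in the induced orientation:
final angle = (3/2)*pi - pi/4 = (5/4)*pi (mod 2*pi)

Answer: final direction angle = (5/4)*pi


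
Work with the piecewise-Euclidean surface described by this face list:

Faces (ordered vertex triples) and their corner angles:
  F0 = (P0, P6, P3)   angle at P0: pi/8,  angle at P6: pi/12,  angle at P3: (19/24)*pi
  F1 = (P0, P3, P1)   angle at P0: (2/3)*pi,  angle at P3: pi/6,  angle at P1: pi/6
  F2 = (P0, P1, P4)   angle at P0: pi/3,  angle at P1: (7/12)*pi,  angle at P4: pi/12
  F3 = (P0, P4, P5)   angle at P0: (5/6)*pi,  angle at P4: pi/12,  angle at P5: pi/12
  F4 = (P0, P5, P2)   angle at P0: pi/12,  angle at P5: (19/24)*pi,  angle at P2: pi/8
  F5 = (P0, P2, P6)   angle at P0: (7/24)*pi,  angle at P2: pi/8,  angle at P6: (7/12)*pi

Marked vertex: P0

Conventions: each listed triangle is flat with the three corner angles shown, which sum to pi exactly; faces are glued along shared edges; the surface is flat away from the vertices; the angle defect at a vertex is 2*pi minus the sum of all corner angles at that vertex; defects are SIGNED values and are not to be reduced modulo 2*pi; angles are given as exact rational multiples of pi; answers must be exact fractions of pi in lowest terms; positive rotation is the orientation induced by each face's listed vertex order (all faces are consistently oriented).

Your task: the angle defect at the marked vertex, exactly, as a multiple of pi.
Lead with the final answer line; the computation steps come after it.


Answer: defect(P0) = -pi/3

Sum of corner angles at P0: (7/3)*pi
defect = 2*pi - (7/3)*pi


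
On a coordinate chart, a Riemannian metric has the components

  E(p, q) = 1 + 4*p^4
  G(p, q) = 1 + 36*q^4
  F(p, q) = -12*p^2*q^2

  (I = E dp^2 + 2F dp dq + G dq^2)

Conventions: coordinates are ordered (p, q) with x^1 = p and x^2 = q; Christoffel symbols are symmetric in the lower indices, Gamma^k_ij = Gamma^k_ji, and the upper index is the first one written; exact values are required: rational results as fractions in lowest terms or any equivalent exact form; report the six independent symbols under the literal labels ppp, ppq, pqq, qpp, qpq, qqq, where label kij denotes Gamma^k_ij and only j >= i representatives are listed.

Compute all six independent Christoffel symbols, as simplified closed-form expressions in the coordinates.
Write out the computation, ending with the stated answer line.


E = 1 + 4*p^4; F = -12*p^2*q^2; G = 1 + 36*q^4
Gamma^k_ij = (1/2) g^{kl} (d_i g_jl + d_j g_il - d_l g_ij), with g^inv = (1/(EG-F^2)) [[G, -F], [-F, E]]
first partials: E_p = 16*p^3, E_q = 0, F_p = -24*p*q^2, F_q = -24*p^2*q, G_p = 0, G_q = 144*q^3
D = EG - F^2 = 1 + 36*q^4 + 4*p^4
expanded: Gamma^p_pp = (G E_p - 2F F_p + F E_q)/(2D), Gamma^p_pq = (G E_q - F G_p)/(2D), Gamma^p_qq = (2G F_q - G G_p - F G_q)/(2D), Gamma^q_pp = (2E F_p - E E_q - F E_p)/(2D), Gamma^q_pq = (E G_p - F E_q)/(2D), Gamma^q_qq = (E G_q - 2F F_q + F G_p)/(2D); substitute and cancel common factors

Answer: Gamma_ppp = 8*p^3/(4*p^4 + 36*q^4 + 1), Gamma_ppq = 0, Gamma_pqq = -24*p^2*q/(4*p^4 + 36*q^4 + 1), Gamma_qpp = -24*p*q^2/(4*p^4 + 36*q^4 + 1), Gamma_qpq = 0, Gamma_qqq = 72*q^3/(4*p^4 + 36*q^4 + 1)


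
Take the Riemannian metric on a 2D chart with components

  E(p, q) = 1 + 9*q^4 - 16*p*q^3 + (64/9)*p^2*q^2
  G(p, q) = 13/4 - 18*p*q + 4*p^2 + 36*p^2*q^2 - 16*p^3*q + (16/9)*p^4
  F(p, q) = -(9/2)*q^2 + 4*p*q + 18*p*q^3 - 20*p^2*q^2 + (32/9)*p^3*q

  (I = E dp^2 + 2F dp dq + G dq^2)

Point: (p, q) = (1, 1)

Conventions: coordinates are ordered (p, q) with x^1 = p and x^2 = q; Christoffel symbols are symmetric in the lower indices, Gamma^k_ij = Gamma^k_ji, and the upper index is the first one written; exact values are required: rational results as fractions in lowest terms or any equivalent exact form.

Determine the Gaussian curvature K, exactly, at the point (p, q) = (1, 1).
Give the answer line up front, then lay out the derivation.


Answer: K = -35136/160801

E = 10/9, F = 19/18, G = 397/36, EG - F^2 = 401/36 at the point
E_p = -16/9, E_q = 20/9, F_p = -22/3, F_q = 113/9, G_p = 190/9, G_q = 38
E_qq = 236/9, F_pq = -34/3, G_pp = 16/3
The intrinsic route: Brioschi's K = (det M1 - det M2)/(EG - F^2)^2.
M1 = [[-E_qq/2 + F_pq - G_pp/2, E_p/2, F_p - E_q/2], [F_q - G_p/2, E, F], [G_q/2, F, G]] = [[-244/9, -8/9, -76/9], [2, 10/9, 19/18], [19, 19/18, 397/36]]; det M1 = -11321/81
M2 = [[0, E_q/2, G_p/2], [E_q/2, E, F], [G_p/2, F, G]] = [[0, 10/9, 95/9], [10/9, 10/9, 19/18], [95/9, 19/18, 397/36]]; det M2 = -9125/81
det M1 - det M2 = -244/9; K = -244/9 / (401/36)^2 = -35136/160801


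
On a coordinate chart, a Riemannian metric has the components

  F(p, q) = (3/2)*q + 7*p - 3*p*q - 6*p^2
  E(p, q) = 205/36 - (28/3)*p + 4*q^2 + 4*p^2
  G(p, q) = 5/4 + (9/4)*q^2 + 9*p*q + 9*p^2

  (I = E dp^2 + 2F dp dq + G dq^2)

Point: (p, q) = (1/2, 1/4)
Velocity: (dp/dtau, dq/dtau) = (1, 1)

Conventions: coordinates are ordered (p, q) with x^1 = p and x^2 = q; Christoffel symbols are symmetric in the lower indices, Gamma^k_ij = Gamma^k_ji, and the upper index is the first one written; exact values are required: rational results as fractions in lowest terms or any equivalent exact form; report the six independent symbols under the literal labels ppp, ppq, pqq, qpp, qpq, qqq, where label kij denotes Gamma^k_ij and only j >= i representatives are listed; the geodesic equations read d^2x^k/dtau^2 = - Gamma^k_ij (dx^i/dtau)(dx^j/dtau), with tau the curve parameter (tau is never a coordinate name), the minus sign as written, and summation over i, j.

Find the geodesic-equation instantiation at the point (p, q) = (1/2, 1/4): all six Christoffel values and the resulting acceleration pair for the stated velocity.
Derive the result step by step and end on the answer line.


E = 41/18, F = 2, G = 305/64 at the point
E_p = -16/3, E_q = 2, F_p = 1/4, F_q = 0, G_p = 45/4, G_q = 45/8
EG - F^2 = 7897/1152;  g^inv = (1152/7897) * [[305/64, -2], [-2, 41/18]]
first-kind symbols [ij,l] = (1/2)(d_i g_jl + d_j g_il - d_l g_ij): [pp,p] = E_p/2 = -8/3, [pp,q] = F_p - E_q/2 = -3/4, [pq,p] = E_q/2 = 1, [pq,q] = G_p/2 = 45/8, [qq,p] = F_q - G_p/2 = -45/8, [qq,q] = G_q/2 = 45/16
Gamma^p_ij = (G*[ij,p] - F*[ij,q])/(EG - F^2), Gamma^q_ij = (E*[ij,q] - F*[ij,p])/(EG - F^2)
Gamma_ppp = -12912/7897, Gamma_ppq = -7470/7897, Gamma_pqq = -149445/31588, Gamma_qpp = 4176/7897, Gamma_qpq = 12456/7897, Gamma_qqq = 20340/7897
d^2p/dtau^2 = -(Gamma_ppp*(1)^2 + 2*Gamma_ppq*(1)*(1) + Gamma_pqq*(1)^2) = 260853/31588
d^2q/dtau^2 = -(Gamma_qpp*(1)^2 + 2*Gamma_qpq*(1)*(1) + Gamma_qqq*(1)^2) = -49428/7897

Answer: Gamma_ppp = -12912/7897, Gamma_ppq = -7470/7897, Gamma_pqq = -149445/31588, Gamma_qpp = 4176/7897, Gamma_qpq = 12456/7897, Gamma_qqq = 20340/7897; accelerations (d^2p/dtau^2, d^2q/dtau^2) = (260853/31588, -49428/7897)


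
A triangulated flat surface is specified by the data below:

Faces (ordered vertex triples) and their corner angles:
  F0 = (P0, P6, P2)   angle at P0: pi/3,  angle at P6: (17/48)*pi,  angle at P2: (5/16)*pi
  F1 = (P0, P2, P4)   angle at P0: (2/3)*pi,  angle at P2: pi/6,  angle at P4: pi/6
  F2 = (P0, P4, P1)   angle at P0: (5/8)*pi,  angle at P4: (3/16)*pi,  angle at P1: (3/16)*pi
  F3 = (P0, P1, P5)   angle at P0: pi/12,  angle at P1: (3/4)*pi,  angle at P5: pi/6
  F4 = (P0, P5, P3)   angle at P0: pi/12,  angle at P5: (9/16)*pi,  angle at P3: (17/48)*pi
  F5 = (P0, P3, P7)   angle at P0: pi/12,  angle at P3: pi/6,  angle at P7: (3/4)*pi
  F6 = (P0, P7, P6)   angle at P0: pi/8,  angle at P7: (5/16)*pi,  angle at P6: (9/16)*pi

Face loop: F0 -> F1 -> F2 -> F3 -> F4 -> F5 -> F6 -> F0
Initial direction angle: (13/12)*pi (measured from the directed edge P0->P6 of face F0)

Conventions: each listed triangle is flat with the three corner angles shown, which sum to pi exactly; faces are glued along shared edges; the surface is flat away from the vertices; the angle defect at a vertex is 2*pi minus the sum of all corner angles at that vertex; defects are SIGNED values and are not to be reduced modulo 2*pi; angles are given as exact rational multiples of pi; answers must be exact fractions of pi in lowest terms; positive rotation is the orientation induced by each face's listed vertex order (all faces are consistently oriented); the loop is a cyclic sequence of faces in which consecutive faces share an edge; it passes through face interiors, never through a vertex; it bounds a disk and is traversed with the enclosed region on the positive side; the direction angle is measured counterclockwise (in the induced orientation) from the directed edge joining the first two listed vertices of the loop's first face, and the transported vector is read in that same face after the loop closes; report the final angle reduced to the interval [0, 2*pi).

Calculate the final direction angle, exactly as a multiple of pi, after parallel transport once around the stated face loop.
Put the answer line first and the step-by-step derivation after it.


Answer: final direction angle = (13/12)*pi

enclosed vertex P0: corner angles sum to 2*pi, defect = 2*pi - 2*pi = 0
transport around the loop rotates by the sum of enclosed defects; add to the initial angle mod 2*pi
final angle = (13/12)*pi + 0 = (13/12)*pi (mod 2*pi)


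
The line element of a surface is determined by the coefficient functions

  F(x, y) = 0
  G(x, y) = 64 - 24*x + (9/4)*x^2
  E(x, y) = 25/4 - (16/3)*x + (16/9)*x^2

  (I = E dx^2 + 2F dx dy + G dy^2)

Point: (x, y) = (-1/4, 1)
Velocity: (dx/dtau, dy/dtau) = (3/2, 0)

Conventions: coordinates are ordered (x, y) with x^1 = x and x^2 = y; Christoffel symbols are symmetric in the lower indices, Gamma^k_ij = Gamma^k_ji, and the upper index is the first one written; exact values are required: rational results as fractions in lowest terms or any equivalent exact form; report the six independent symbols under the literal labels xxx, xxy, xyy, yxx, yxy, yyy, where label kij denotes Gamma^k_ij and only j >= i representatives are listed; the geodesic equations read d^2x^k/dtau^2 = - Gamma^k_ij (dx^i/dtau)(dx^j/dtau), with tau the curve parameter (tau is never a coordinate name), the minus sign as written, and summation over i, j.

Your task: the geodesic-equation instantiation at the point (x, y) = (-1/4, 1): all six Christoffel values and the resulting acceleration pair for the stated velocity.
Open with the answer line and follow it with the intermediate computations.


Answer: Gamma_xxx = -112/277, Gamma_xxy = 0, Gamma_xyy = 1809/1108, Gamma_yxx = 0, Gamma_yxy = -12/67, Gamma_yyy = 0; accelerations (d^2x/dtau^2, d^2y/dtau^2) = (252/277, 0)

E = 277/36, F = 0, G = 4489/64 at the point
E_x = -56/9, E_y = 0, F_x = 0, F_y = 0, G_x = -201/8, G_y = 0
EG - F^2 = 1243453/2304;  g^inv = (2304/1243453) * [[4489/64, 0], [0, 277/36]]
first-kind symbols [ij,l] = (1/2)(d_i g_jl + d_j g_il - d_l g_ij): [xx,x] = E_x/2 = -28/9, [xx,y] = F_x - E_y/2 = 0, [xy,x] = E_y/2 = 0, [xy,y] = G_x/2 = -201/16, [yy,x] = F_y - G_x/2 = 201/16, [yy,y] = G_y/2 = 0
Gamma^x_ij = (G*[ij,x] - F*[ij,y])/(EG - F^2), Gamma^y_ij = (E*[ij,y] - F*[ij,x])/(EG - F^2)
Gamma_xxx = -112/277, Gamma_xxy = 0, Gamma_xyy = 1809/1108, Gamma_yxx = 0, Gamma_yxy = -12/67, Gamma_yyy = 0
d^2x/dtau^2 = -(Gamma_xxx*(3/2)^2 + 2*Gamma_xxy*(3/2)*(0) + Gamma_xyy*(0)^2) = 252/277
d^2y/dtau^2 = -(Gamma_yxx*(3/2)^2 + 2*Gamma_yxy*(3/2)*(0) + Gamma_yyy*(0)^2) = 0


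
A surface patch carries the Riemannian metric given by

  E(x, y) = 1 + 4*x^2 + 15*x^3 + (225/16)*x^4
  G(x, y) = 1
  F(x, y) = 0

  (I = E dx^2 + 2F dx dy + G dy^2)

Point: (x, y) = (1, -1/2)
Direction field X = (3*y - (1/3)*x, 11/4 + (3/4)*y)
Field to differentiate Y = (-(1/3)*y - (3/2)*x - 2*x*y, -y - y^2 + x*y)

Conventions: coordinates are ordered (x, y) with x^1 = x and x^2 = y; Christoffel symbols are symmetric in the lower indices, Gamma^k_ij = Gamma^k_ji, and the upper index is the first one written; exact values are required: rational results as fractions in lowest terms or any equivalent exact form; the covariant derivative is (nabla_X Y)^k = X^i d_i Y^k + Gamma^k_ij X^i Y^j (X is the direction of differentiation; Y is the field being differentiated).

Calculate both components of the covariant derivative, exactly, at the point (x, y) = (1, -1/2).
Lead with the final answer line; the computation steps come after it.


Answer: (nabla_X Y)^x = -143029/39240, (nabla_X Y)^y = 79/24

E = 545/16, F = 0, G = 1 at the point
E_x = 437/4, E_y = 0, F_x = 0, F_y = 0, G_x = 0, G_y = 0
EG - F^2 = 545/16;  g^inv = (16/545) * [[1, 0], [0, 545/16]]
first-kind symbols [ij,l] = (1/2)(d_i g_jl + d_j g_il - d_l g_ij): [xx,x] = E_x/2 = 437/8, [xx,y] = F_x - E_y/2 = 0, [xy,x] = E_y/2 = 0, [xy,y] = G_x/2 = 0, [yy,x] = F_y - G_x/2 = 0, [yy,y] = G_y/2 = 0
Gamma^x_ij = (G*[ij,x] - F*[ij,y])/(EG - F^2), Gamma^y_ij = (E*[ij,y] - F*[ij,x])/(EG - F^2)
Gamma_xxx = 874/545, Gamma_xxy = 0, Gamma_xyy = 0, Gamma_yxx = 0, Gamma_yxy = 0, Gamma_yyy = 0
X = (-11/6, 19/8), Y = (-1/3, -1/4) at the point


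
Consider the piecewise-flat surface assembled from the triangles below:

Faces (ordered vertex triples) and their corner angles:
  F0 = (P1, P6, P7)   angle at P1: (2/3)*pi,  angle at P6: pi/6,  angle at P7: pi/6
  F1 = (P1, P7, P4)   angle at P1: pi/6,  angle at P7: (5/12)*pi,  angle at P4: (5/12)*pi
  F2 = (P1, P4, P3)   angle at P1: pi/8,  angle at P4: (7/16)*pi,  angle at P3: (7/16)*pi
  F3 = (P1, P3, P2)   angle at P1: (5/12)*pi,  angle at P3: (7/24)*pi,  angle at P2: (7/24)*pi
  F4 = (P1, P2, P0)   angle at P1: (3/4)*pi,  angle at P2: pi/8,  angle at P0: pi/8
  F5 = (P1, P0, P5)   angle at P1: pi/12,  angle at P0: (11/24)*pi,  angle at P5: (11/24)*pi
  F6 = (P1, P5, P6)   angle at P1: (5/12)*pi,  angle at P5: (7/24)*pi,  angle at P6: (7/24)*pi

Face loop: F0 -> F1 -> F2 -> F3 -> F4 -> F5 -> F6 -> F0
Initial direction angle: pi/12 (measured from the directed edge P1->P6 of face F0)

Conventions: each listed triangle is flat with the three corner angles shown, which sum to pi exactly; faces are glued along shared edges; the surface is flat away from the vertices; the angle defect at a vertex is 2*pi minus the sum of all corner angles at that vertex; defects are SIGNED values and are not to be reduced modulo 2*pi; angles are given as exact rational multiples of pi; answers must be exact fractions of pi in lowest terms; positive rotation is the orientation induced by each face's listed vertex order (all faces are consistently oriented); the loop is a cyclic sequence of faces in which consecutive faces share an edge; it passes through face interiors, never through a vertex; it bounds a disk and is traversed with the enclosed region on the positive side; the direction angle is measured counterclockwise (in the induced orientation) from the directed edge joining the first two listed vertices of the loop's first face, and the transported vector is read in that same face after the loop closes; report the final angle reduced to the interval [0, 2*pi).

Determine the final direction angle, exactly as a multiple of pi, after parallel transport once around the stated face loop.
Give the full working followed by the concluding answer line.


enclosed vertex P1: corner angles sum to (21/8)*pi, defect = 2*pi - (21/8)*pi = (-5/8)*pi
final direction = starting direction + enclosed defect total, reduced mod 2*pi (induced orientation)
final angle = pi/12 - (5/8)*pi = (35/24)*pi (mod 2*pi)

Answer: final direction angle = (35/24)*pi


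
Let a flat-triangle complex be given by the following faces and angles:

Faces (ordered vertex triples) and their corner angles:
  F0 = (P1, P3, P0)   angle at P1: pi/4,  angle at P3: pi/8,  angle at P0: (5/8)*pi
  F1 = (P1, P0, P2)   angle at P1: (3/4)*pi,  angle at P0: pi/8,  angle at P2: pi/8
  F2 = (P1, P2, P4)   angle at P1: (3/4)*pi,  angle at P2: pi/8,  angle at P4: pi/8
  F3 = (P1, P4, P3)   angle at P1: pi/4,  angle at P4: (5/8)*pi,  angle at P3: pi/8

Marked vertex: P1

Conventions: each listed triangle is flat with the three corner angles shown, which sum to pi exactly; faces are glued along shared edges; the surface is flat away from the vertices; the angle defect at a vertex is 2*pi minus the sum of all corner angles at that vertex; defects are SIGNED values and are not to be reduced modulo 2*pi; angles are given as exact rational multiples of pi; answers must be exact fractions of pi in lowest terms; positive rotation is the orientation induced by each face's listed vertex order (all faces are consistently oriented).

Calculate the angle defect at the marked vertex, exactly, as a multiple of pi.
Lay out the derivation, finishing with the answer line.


Sum of corner angles at P1: 2*pi
defect = 2*pi - 2*pi

Answer: defect(P1) = 0


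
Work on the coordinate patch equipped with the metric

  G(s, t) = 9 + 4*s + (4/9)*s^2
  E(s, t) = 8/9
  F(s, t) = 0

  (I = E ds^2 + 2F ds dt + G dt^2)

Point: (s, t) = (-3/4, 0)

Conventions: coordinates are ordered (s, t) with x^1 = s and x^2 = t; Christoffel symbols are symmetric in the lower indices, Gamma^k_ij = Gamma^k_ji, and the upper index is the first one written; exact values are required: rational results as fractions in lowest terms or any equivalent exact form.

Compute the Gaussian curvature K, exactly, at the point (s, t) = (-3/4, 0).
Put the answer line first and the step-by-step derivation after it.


Answer: K = 0

E = 8/9, F = 0, G = 25/4, EG - F^2 = 50/9 at the point
E_s = 0, E_t = 0, F_s = 0, F_t = 0, G_s = 10/3, G_t = 0
E_tt = 0, F_st = 0, G_ss = 8/9
Compute both Brioschi determinants and normalise by (EG - F^2)^2.
M1 = [[-E_tt/2 + F_st - G_ss/2, E_s/2, F_s - E_t/2], [F_t - G_s/2, E, F], [G_t/2, F, G]] = [[-4/9, 0, 0], [-5/3, 8/9, 0], [0, 0, 25/4]]; det M1 = -200/81
M2 = [[0, E_t/2, G_s/2], [E_t/2, E, F], [G_s/2, F, G]] = [[0, 0, 5/3], [0, 8/9, 0], [5/3, 0, 25/4]]; det M2 = -200/81
det M1 - det M2 = 0; K = 0 / (50/9)^2 = 0


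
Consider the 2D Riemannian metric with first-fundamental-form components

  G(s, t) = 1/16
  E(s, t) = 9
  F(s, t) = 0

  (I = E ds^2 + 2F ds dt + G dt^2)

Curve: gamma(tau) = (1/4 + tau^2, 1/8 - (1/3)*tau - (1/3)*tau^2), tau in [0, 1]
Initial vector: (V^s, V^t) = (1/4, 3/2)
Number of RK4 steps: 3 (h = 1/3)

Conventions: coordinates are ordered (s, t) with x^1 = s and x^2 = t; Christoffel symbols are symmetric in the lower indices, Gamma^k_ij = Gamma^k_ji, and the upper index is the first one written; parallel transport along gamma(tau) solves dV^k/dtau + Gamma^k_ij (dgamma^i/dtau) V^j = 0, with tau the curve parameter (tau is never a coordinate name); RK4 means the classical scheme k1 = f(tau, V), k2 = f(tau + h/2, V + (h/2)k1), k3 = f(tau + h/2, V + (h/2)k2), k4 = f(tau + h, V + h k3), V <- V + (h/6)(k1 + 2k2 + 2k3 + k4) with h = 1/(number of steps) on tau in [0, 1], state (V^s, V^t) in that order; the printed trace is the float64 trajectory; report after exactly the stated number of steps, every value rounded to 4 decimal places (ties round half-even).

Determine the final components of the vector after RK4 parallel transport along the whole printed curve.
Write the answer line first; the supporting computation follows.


Answer: V^s = 0.2500, V^t = 1.5000

gamma'(tau) = (2*tau, -1/3 - (2/3)*tau); f(tau, V)^k = -Gamma^k_ij(gamma(tau)) gamma'^i(tau) V^j; h = 1/3; intermediate values shown to 6 dp
curve data and Christoffel symbols at the stage parameters:
  tau = 0.000000: gamma = (0.250000, 0.125000), gamma' = (0.000000, -0.333333); Gamma_sss = 0.000000, Gamma_sst = 0.000000, Gamma_stt = 0.000000, Gamma_tss = 0.000000, Gamma_tst = 0.000000, Gamma_ttt = 0.000000
  tau = 0.166667: gamma = (0.277778, 0.060185), gamma' = (0.333333, -0.444444); Gamma_sss = 0.000000, Gamma_sst = 0.000000, Gamma_stt = 0.000000, Gamma_tss = 0.000000, Gamma_tst = 0.000000, Gamma_ttt = 0.000000
  tau = 0.333333: gamma = (0.361111, -0.023148), gamma' = (0.666667, -0.555556); Gamma_sss = 0.000000, Gamma_sst = 0.000000, Gamma_stt = 0.000000, Gamma_tss = 0.000000, Gamma_tst = 0.000000, Gamma_ttt = 0.000000
  tau = 0.500000: gamma = (0.500000, -0.125000), gamma' = (1.000000, -0.666667); Gamma_sss = 0.000000, Gamma_sst = 0.000000, Gamma_stt = 0.000000, Gamma_tss = 0.000000, Gamma_tst = 0.000000, Gamma_ttt = 0.000000
  tau = 0.666667: gamma = (0.694444, -0.245370), gamma' = (1.333333, -0.777778); Gamma_sss = 0.000000, Gamma_sst = 0.000000, Gamma_stt = 0.000000, Gamma_tss = 0.000000, Gamma_tst = 0.000000, Gamma_ttt = 0.000000
  tau = 0.833333: gamma = (0.944444, -0.384259), gamma' = (1.666667, -0.888889); Gamma_sss = 0.000000, Gamma_sst = 0.000000, Gamma_stt = 0.000000, Gamma_tss = 0.000000, Gamma_tst = 0.000000, Gamma_ttt = 0.000000
  tau = 1.000000: gamma = (1.250000, -0.541667), gamma' = (2.000000, -1.000000); Gamma_sss = 0.000000, Gamma_sst = 0.000000, Gamma_stt = 0.000000, Gamma_tss = 0.000000, Gamma_tst = 0.000000, Gamma_ttt = 0.000000
step 0: V^s = 0.2500, V^t = 1.5000
step 1: k1 = (0.000000, 0.000000), k2 = (0.000000, 0.000000), k3 = (0.000000, 0.000000), k4 = (0.000000, 0.000000); V <- V + (h/6)(k1 + 2k2 + 2k3 + k4): V^s = 0.2500, V^t = 1.5000
step 2: k1 = (0.000000, 0.000000), k2 = (0.000000, 0.000000), k3 = (0.000000, 0.000000), k4 = (0.000000, 0.000000); V <- V + (h/6)(k1 + 2k2 + 2k3 + k4): V^s = 0.2500, V^t = 1.5000
step 3: k1 = (0.000000, 0.000000), k2 = (0.000000, 0.000000), k3 = (0.000000, 0.000000), k4 = (0.000000, 0.000000); V <- V + (h/6)(k1 + 2k2 + 2k3 + k4): V^s = 0.2500, V^t = 1.5000


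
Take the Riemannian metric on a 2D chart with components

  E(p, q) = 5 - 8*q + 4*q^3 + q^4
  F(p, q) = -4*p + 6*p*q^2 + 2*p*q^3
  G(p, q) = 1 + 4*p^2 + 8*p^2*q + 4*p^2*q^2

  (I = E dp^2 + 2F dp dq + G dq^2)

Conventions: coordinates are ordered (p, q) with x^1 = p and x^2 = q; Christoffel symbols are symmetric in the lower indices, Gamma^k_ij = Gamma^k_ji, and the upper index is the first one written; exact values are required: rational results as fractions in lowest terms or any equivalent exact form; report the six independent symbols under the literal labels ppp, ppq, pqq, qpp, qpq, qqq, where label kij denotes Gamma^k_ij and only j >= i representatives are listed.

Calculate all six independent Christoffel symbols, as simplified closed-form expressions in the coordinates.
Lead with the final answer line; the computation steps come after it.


Answer: Gamma_ppp = 0, Gamma_ppq = (2*q^3 + 6*q^2 - 4)/(4*p^2*q^2 + 8*p^2*q + 4*p^2 + q^4 + 4*q^3 - 8*q + 5), Gamma_pqq = (2*p*q^2 + 4*p*q - 4*p)/(4*p^2*q^2 + 8*p^2*q + 4*p^2 + q^4 + 4*q^3 - 8*q + 5), Gamma_qpp = 0, Gamma_qpq = (4*p*q^2 + 8*p*q + 4*p)/(4*p^2*q^2 + 8*p^2*q + 4*p^2 + q^4 + 4*q^3 - 8*q + 5), Gamma_qqq = (4*p^2*q + 4*p^2)/(4*p^2*q^2 + 8*p^2*q + 4*p^2 + q^4 + 4*q^3 - 8*q + 5)

E = 5 - 8*q + 4*q^3 + q^4; F = -4*p + 6*p*q^2 + 2*p*q^3; G = 1 + 4*p^2 + 8*p^2*q + 4*p^2*q^2
Gamma^k_ij = (1/2) g^{kl} (d_i g_jl + d_j g_il - d_l g_ij), with g^inv = (1/(EG-F^2)) [[G, -F], [-F, E]]
first partials: E_p = 0, E_q = -8 + 12*q^2 + 4*q^3, F_p = -4 + 6*q^2 + 2*q^3, F_q = 12*p*q + 6*p*q^2, G_p = 8*p + 16*p*q + 8*p*q^2, G_q = 8*p^2 + 8*p^2*q
D = EG - F^2 = 5 - 8*q + 4*p^2 + 4*q^3 + 8*p^2*q + q^4 + 4*p^2*q^2
expanded: Gamma^p_pp = (G E_p - 2F F_p + F E_q)/(2D), Gamma^p_pq = (G E_q - F G_p)/(2D), Gamma^p_qq = (2G F_q - G G_p - F G_q)/(2D), Gamma^q_pp = (2E F_p - E E_q - F E_p)/(2D), Gamma^q_pq = (E G_p - F E_q)/(2D), Gamma^q_qq = (E G_q - 2F F_q + F G_p)/(2D); substitute and cancel common factors


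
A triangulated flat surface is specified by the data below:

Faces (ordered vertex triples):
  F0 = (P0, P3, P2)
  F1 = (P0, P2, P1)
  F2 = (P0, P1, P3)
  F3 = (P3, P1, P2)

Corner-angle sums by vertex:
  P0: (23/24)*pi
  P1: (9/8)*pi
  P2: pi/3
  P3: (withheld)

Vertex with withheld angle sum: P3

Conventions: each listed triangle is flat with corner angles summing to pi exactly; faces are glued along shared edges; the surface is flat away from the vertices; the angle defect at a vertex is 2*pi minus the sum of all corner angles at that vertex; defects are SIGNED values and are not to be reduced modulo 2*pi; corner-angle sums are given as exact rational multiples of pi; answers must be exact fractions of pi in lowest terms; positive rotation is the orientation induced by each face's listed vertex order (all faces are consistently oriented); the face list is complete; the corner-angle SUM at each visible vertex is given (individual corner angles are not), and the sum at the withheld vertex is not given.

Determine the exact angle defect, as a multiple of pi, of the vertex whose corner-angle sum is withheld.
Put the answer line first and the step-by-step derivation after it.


Answer: defect(P3) = (5/12)*pi

V = 4, E = 6, F = 4; chi = V - E + F = 2
Gauss-Bonnet: total defect = 2*pi*chi = 4*pi; visible defects sum to (43/12)*pi


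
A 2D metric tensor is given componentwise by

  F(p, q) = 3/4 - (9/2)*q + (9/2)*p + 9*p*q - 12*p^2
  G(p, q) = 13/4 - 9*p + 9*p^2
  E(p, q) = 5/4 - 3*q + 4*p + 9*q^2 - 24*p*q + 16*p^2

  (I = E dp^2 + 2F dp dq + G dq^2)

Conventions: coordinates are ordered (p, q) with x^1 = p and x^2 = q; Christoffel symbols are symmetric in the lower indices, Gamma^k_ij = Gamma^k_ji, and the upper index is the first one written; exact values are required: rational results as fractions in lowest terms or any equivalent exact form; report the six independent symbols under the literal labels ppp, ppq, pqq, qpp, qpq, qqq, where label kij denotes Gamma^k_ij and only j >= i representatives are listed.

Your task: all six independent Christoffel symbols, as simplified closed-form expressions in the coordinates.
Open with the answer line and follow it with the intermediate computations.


Answer: Gamma_ppp = (32*p - 24*q + 4)/(50*p^2 - 48*p*q - 10*p + 18*q^2 - 6*q + 7), Gamma_ppq = (-24*p + 18*q - 3)/(50*p^2 - 48*p*q - 10*p + 18*q^2 - 6*q + 7), Gamma_pqq = 0, Gamma_qpp = (12 - 24*p)/(50*p^2 - 48*p*q - 10*p + 18*q^2 - 6*q + 7), Gamma_qpq = (18*p - 9)/(50*p^2 - 48*p*q - 10*p + 18*q^2 - 6*q + 7), Gamma_qqq = 0

E = 5/4 - 3*q + 4*p + 9*q^2 - 24*p*q + 16*p^2; F = 3/4 - (9/2)*q + (9/2)*p + 9*p*q - 12*p^2; G = 13/4 - 9*p + 9*p^2
Gamma^k_ij = (1/2) g^{kl} (d_i g_jl + d_j g_il - d_l g_ij), with g^inv = (1/(EG-F^2)) [[G, -F], [-F, E]]
first partials: E_p = 4 - 24*q + 32*p, E_q = -3 + 18*q - 24*p, F_p = 9/2 + 9*q - 24*p, F_q = -9/2 + 9*p, G_p = -9 + 18*p, G_q = 0
D = EG - F^2 = 7/2 - 3*q - 5*p + 9*q^2 - 24*p*q + 25*p^2
expanded: Gamma^p_pp = (G E_p - 2F F_p + F E_q)/(2D), Gamma^p_pq = (G E_q - F G_p)/(2D), Gamma^p_qq = (2G F_q - G G_p - F G_q)/(2D), Gamma^q_pp = (2E F_p - E E_q - F E_p)/(2D), Gamma^q_pq = (E G_p - F E_q)/(2D), Gamma^q_qq = (E G_q - 2F F_q + F G_p)/(2D); substitute and cancel common factors


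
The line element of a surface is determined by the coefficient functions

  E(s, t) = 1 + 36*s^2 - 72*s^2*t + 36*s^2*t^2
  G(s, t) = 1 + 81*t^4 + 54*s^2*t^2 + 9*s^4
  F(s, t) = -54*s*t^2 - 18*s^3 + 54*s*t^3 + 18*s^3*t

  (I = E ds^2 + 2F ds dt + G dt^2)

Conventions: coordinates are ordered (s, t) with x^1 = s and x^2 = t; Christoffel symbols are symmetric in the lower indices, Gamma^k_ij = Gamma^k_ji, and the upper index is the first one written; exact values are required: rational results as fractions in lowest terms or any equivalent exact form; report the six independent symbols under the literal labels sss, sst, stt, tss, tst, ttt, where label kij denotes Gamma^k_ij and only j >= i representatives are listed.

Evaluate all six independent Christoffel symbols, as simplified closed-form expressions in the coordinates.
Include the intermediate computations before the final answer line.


E = 1 + 36*s^2 - 72*s^2*t + 36*s^2*t^2; F = -54*s*t^2 - 18*s^3 + 54*s*t^3 + 18*s^3*t; G = 1 + 81*t^4 + 54*s^2*t^2 + 9*s^4
Gamma^k_ij = (1/2) g^{kl} (d_i g_jl + d_j g_il - d_l g_ij), with g^inv = (1/(EG-F^2)) [[G, -F], [-F, E]]
first partials: E_s = 72*s - 144*s*t + 72*s*t^2, E_t = -72*s^2 + 72*s^2*t, F_s = -54*t^2 - 54*s^2 + 54*t^3 + 54*s^2*t, F_t = -108*s*t + 162*s*t^2 + 18*s^3, G_s = 108*s*t^2 + 36*s^3, G_t = 324*t^3 + 108*s^2*t
D = EG - F^2 = 1 + 36*s^2 - 72*s^2*t + 81*t^4 + 90*s^2*t^2 + 9*s^4
expanded: Gamma^s_ss = (G E_s - 2F F_s + F E_t)/(2D), Gamma^s_st = (G E_t - F G_s)/(2D), Gamma^s_tt = (2G F_t - G G_s - F G_t)/(2D), Gamma^t_ss = (2E F_s - E E_t - F E_s)/(2D), Gamma^t_st = (E G_s - F E_t)/(2D), Gamma^t_tt = (E G_t - 2F F_t + F G_s)/(2D); substitute and cancel common factors

Answer: Gamma_sss = (36*s*t^2 - 72*s*t + 36*s)/(9*s^4 + 90*s^2*t^2 - 72*s^2*t + 36*s^2 + 81*t^4 + 1), Gamma_sst = (36*s^2*t - 36*s^2)/(9*s^4 + 90*s^2*t^2 - 72*s^2*t + 36*s^2 + 81*t^4 + 1), Gamma_stt = (108*s*t^2 - 108*s*t)/(9*s^4 + 90*s^2*t^2 - 72*s^2*t + 36*s^2 + 81*t^4 + 1), Gamma_tss = (18*s^2*t - 18*s^2 + 54*t^3 - 54*t^2)/(9*s^4 + 90*s^2*t^2 - 72*s^2*t + 36*s^2 + 81*t^4 + 1), Gamma_tst = (18*s^3 + 54*s*t^2)/(9*s^4 + 90*s^2*t^2 - 72*s^2*t + 36*s^2 + 81*t^4 + 1), Gamma_ttt = (54*s^2*t + 162*t^3)/(9*s^4 + 90*s^2*t^2 - 72*s^2*t + 36*s^2 + 81*t^4 + 1)
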